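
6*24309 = 145854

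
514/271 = 1 + 243/271 ≈ 1.90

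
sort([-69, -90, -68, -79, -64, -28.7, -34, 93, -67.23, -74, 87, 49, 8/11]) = [-90, -79, -74, -69, -68, -67.23, -64, -34, -28.7, 8/11, 49, 87, 93]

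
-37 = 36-73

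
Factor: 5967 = 3^3*13^1*17^1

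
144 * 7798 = 1122912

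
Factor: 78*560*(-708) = -1*2^7*3^2*5^1*7^1*13^1*59^1 = -30925440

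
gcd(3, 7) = 1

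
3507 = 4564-1057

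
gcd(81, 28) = 1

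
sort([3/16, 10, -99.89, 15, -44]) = [-99.89, -44, 3/16, 10, 15]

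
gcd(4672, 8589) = 1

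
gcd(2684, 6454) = 2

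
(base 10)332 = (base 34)9q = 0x14c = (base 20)gc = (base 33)a2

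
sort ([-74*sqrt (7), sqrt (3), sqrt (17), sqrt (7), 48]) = [-74*sqrt (7), sqrt (3), sqrt (7), sqrt (17), 48]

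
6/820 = 3/410≈0.00732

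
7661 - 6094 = 1567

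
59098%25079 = 8940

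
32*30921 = 989472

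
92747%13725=10397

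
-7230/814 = -3615/407 ≈ -8.88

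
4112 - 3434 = 678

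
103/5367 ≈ 0.0192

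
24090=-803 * (-30)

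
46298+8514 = 54812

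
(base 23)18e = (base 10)727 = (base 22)1b1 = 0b1011010111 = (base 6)3211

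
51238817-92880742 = -41641925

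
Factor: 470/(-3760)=-1 * 2^(-3)=-1/8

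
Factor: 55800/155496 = 3^1*5^2*11^(-1)*19^(-1) = 75/209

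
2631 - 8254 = -5623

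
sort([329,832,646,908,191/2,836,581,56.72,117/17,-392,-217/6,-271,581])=[-392,-271,-217/6,117/17,56.72,191/2,329,581,581,646,832,836,908]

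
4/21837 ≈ 0.000183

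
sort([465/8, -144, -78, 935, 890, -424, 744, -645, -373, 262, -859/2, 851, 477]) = [-645, -859/2, -424, -373, -144, -78, 465/8, 262, 477, 744, 851, 890, 935]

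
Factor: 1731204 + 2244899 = 29^1 * 167^1 * 821^1 = 3976103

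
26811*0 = 0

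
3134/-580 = -5 - 117/290 ≈ -5.40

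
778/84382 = 389/42191 ≈ 0.00922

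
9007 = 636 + 8371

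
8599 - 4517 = 4082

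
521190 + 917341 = 1438531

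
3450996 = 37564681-34113685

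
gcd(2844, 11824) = 4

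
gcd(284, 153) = 1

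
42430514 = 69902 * 607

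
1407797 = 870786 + 537011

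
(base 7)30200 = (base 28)98l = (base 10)7301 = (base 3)101000102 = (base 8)16205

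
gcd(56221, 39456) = 1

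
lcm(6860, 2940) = 20580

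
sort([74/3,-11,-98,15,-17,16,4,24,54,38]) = [-98,-17,-11,4,15,16,24,74/3,38,54]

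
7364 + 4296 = 11660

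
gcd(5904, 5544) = 72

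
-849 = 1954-2803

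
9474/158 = 4737/79 ≈ 59.96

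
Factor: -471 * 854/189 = -1 * 2^1 * 3^(-2) * 61^1 * 157^1 = -19154/9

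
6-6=0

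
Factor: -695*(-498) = 2^1*3^1*5^1*83^1*139^1 = 346110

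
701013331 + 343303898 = 1044317229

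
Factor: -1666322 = -1 * 2^1 * 7^1 * 41^1 * 2903^1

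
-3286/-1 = 3286 = 3286.00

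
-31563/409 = -77 - 70/409 ≈ -77.17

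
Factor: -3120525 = -1*3^4*5^2*23^1*67^1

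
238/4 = 119/2 = 59.50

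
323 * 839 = 270997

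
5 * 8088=40440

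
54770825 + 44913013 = 99683838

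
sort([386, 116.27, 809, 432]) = [116.27, 386, 432, 809]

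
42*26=1092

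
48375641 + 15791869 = 64167510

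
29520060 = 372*79355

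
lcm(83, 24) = 1992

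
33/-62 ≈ -0.532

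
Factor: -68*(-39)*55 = 2^2*3^1*5^1*11^1*13^1*17^1 = 145860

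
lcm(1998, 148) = 3996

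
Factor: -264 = -1*2^3*3^1*11^1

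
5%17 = 5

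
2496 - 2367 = 129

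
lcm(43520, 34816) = 174080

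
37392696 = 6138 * 6092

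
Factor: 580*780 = 2^4*3^1*5^2*13^1*29^1 = 452400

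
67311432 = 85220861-17909429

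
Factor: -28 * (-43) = 2^2 * 7^1 * 43^1 = 1204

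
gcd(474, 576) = 6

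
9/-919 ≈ -0.00979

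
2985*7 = 20895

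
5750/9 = 638 + 8/9 ≈ 638.89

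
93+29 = 122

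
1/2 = 0.50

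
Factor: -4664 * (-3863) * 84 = 2^5 * 3^1 * 7^1 * 11^1 * 53^1 * 3863^1 = 1513430688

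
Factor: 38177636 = 2^2*7^1*37^1*43^1*857^1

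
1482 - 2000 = -518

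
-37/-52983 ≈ 0.000698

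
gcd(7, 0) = 7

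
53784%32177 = 21607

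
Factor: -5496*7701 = -1*2^3*3^2*17^1*151^1*229^1 = -42324696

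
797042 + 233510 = 1030552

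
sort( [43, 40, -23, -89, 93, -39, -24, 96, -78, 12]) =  [-89, -78, -39, -24, -23, 12, 40, 43, 93, 96]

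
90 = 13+77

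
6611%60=11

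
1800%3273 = 1800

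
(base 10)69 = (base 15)49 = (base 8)105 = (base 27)2f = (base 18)3f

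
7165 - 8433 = -1268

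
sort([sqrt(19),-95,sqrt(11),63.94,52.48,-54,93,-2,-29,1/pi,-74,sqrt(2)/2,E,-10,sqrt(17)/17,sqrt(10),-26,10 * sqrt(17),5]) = [-95,-74,-54,-29,-26,-10,-2,sqrt(17)/17,1/pi,sqrt(2)/2,E,sqrt(10),sqrt(11),sqrt(19),5,10 * sqrt(17),52.48,63.94,93]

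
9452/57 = 165 + 47/57 ≈ 165.82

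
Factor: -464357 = -1 * 43^1 * 10799^1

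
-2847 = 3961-6808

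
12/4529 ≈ 0.00265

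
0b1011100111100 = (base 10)5948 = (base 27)848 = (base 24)a7k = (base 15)1b68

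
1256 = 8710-7454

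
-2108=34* (-62)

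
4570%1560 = 1450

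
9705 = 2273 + 7432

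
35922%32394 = 3528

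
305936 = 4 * 76484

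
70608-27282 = 43326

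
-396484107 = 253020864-649504971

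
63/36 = 7/4 = 1.75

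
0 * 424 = 0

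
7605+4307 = 11912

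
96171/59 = 1630 + 1/59 ≈ 1630.02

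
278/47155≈0.00590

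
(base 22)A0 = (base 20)B0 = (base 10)220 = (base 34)6G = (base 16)DC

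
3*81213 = 243639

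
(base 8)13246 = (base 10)5798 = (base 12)3432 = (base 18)hg2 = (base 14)2182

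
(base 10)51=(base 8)63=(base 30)1l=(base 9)56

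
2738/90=30 + 19/45 ≈ 30.42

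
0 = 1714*0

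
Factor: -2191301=-1 * 7^1 * 229^1 * 1367^1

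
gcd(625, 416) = 1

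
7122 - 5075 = 2047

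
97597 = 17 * 5741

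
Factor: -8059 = -1 * 8059^1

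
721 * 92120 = 66418520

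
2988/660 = 249/55 ≈ 4.53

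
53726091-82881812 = -29155721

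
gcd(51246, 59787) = 8541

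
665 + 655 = 1320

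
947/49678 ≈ 0.0191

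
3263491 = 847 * 3853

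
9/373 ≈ 0.0241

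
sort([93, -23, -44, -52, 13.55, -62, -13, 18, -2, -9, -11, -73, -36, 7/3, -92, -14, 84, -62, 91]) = [-92, -73, -62, -62, -52, -44, -36, -23, -14, -13, -11, -9, -2, 7/3, 13.55, 18, 84, 91, 93]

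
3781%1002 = 775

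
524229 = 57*9197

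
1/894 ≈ 0.00112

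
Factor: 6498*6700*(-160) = -1*2^8*3^2*5^3*19^2*67^1 = -6965856000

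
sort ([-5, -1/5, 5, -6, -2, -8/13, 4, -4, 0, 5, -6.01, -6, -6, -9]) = [-9, -6.01, -6, -6, -6, -5, -4, -2, -8/13, -1/5, 0, 4, 5, 5]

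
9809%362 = 35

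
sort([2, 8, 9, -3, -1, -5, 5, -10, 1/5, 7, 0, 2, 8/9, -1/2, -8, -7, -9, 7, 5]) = [-10, -9, -8, -7, -5, -3, -1, -1/2, 0, 1/5, 8/9, 2, 2, 5, 5, 7, 7, 8, 9]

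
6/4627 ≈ 0.00130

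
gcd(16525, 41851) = 1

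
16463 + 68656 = 85119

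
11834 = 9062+2772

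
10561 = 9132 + 1429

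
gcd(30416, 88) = 8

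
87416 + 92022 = 179438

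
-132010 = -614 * 215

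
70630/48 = 1471 + 11/24 ≈ 1471.46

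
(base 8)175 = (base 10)125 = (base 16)7d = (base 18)6h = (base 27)4h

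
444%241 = 203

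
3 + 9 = 12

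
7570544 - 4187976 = 3382568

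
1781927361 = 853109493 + 928817868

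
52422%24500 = 3422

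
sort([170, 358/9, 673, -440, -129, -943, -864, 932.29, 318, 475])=[-943, -864, -440, -129, 358/9, 170, 318, 475, 673, 932.29]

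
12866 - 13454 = -588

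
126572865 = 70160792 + 56412073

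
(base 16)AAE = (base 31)2Q6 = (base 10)2734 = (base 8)5256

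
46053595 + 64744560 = 110798155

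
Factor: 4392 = 2^3 * 3^2 * 61^1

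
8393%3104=2185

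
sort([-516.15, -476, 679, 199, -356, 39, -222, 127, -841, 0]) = [-841, -516.15, -476, -356, -222, 0, 39, 127, 199, 679]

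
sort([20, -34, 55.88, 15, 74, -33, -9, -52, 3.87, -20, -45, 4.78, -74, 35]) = [-74, -52, -45, -34, -33, -20, -9, 3.87, 4.78, 15, 20, 35, 55.88, 74]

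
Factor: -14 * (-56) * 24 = 2^7 * 3^1 * 7^2 = 18816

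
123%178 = 123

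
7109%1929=1322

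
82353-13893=68460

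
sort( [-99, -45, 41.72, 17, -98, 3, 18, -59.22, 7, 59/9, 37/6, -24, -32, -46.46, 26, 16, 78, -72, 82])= [-99, -98, -72, -59.22, -46.46, -45, -32, -24, 3, 37/6, 59/9, 7, 16, 17, 18, 26, 41.72, 78, 82]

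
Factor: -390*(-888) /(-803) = -1*2^4*3^2*5^1*11^(-1)*13^1*37^1*73^(-1) = -346320/803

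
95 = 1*95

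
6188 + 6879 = 13067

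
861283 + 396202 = 1257485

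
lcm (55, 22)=110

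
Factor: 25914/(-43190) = -1*3^1*5^(-1) = -3/5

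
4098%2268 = 1830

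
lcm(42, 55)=2310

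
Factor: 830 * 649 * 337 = 2^1 * 5^1 * 11^1 * 59^1 * 83^1 * 337^1 = 181531790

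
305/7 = 43 + 4/7 ≈ 43.57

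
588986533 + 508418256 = 1097404789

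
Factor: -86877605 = -1 * 5^1 * 17375521^1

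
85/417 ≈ 0.204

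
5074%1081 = 750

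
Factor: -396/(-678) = 2^1*3^1*11^1*113^(-1) = 66/113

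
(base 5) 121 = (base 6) 100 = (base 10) 36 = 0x24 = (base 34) 12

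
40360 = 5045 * 8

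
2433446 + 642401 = 3075847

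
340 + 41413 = 41753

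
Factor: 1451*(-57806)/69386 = -1*7^1*1451^1*4129^1*34693^(-1) = -41938253/34693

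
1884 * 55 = 103620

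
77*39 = 3003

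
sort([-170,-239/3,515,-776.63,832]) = [-776.63,-170,-239/3,515,832]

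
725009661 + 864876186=1589885847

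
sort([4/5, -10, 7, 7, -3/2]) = [-10, -3/2, 4/5, 7, 7]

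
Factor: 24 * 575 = 2^3 * 3^1 * 5^2 * 23^1 = 13800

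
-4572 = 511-5083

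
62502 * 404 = 25250808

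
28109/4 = 7027 + 1/4 = 7027.25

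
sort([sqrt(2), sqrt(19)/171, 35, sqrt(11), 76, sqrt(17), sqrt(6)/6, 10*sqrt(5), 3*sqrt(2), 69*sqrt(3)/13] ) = [sqrt(19)/171, sqrt(6)/6, sqrt(2), sqrt(11), sqrt(17), 3*sqrt(2), 69*sqrt(3)/13, 10*sqrt(5), 35, 76] 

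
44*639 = 28116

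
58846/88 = 29423/44 ≈ 668.70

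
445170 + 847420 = 1292590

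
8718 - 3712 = 5006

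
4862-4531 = 331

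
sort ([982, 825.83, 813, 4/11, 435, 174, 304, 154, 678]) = [4/11, 154, 174, 304, 435, 678, 813, 825.83, 982]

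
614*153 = 93942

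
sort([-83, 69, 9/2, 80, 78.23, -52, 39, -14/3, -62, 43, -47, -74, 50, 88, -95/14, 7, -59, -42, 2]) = [-83, -74, -62, -59, -52, -47, -42, -95/14, -14/3, 2, 9/2, 7, 39, 43, 50, 69, 78.23, 80, 88]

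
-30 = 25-55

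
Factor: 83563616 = 2^5 * 29^1 * 53^1 * 1699^1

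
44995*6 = 269970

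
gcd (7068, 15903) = 1767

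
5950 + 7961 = 13911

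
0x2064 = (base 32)834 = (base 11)6259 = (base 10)8292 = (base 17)1bbd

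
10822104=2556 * 4234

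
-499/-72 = 6 + 67/72 ≈ 6.93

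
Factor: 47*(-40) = -1*2^3*5^1*47^1 = -1880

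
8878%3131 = 2616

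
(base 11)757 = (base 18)2e9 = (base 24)1dl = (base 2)1110001101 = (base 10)909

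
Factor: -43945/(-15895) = 17^(-1)*47^1 = 47/17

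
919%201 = 115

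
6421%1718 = 1267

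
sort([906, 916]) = [906, 916]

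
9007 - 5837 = 3170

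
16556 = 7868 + 8688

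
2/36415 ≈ 0.0000549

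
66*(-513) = -33858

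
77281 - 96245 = -18964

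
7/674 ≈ 0.0104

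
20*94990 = 1899800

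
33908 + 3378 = 37286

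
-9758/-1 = 9758 = 9758.00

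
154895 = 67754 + 87141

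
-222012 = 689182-911194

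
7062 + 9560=16622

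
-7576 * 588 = -4454688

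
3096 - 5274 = -2178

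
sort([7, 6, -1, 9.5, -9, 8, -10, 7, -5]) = [-10, -9, -5, -1, 6, 7, 7, 8, 9.5]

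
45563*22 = 1002386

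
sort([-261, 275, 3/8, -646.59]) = [-646.59, -261, 3/8, 275]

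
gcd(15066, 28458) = 1674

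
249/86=2 + 77/86 ≈ 2.90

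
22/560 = 11/280 ≈ 0.0393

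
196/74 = 98/37≈2.65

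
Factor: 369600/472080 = 2^2*5^1*11^1*281^(-1) = 220/281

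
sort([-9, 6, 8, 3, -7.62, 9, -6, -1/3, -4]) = [-9, -7.62, -6, -4, -1/3, 3, 6, 8, 9]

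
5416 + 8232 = 13648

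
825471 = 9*91719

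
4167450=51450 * 81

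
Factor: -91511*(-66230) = 2^1*5^1*7^1*17^1*37^1*179^1*769^1 = 6060773530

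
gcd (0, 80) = 80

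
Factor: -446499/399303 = -1*643^(-1)*719^1 = -719/643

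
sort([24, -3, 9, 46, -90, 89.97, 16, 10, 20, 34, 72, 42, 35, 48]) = [-90, -3, 9, 10, 16, 20, 24, 34, 35, 42, 46, 48, 72, 89.97]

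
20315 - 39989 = -19674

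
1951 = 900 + 1051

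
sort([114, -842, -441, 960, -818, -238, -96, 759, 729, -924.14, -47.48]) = [-924.14, -842, -818, -441, -238, -96, -47.48, 114, 729, 759, 960]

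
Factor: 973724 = 2^2 * 243431^1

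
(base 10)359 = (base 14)1b9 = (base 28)cn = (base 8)547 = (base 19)ih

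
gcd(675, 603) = 9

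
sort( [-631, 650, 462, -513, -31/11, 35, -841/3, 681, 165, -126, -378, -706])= [-706, -631, -513, -378, -841/3, -126, -31/11, 35, 165, 462, 650, 681]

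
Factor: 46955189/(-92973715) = -1*5^(-1)*18594743^(-1)*46955189^1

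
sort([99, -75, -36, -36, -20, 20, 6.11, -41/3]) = [-75, -36, -36, -20, -41/3, 6.11, 20, 99]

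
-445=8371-8816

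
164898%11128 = 9106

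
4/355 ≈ 0.0113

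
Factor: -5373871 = -1 * 359^1 * 14969^1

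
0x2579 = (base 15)2c98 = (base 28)c6h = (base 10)9593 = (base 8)22571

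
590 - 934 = -344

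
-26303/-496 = 53 + 15/496 ≈ 53.03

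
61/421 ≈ 0.145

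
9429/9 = 1047+2/3 ≈ 1047.67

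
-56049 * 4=-224196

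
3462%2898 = 564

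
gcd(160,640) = 160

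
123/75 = 41/25 = 1.64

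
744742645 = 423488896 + 321253749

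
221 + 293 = 514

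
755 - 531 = 224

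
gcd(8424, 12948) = 156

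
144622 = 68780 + 75842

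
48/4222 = 24/2111 ≈ 0.0114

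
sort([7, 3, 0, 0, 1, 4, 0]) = [0, 0, 0, 1, 3, 4, 7]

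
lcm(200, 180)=1800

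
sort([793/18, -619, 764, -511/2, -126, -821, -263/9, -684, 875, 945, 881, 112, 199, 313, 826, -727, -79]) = [-821, -727, -684, -619, -511/2, -126, -79, -263/9, 793/18, 112, 199, 313, 764, 826, 875, 881, 945]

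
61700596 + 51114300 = 112814896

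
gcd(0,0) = 0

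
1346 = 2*673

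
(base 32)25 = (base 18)3f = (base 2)1000101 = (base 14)4d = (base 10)69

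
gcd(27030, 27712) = 2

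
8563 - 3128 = 5435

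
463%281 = 182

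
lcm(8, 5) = 40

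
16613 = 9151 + 7462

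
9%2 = 1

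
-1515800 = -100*15158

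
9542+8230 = 17772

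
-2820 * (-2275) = 6415500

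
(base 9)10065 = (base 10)6620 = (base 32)6es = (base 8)14734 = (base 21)f05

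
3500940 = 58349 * 60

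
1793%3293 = 1793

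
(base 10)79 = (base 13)61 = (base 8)117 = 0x4f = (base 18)47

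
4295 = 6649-2354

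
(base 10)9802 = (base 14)3802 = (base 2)10011001001010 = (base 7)40402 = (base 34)8ga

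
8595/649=13 + 158/649 ≈ 13.24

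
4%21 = 4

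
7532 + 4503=12035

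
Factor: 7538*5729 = 2^1*17^1*337^1*3769^1 = 43185202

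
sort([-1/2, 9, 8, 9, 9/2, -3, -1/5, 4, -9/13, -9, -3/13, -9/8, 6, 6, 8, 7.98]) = [-9, -3, -9/8, -9/13, -1/2, -3/13, -1/5, 4, 9/2, 6, 6, 7.98, 8, 8, 9, 9]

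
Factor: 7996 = 2^2*1999^1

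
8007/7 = 1143 + 6/7 ≈ 1143.86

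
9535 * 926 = 8829410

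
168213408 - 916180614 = -747967206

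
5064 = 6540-1476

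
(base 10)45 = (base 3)1200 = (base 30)1f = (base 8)55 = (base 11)41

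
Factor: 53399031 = 3^1*7^1*23^1*110557^1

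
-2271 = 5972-8243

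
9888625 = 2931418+6957207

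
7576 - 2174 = 5402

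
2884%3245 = 2884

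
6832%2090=562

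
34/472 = 17/236 ≈ 0.0720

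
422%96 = 38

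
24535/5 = 4907 = 4907.00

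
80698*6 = 484188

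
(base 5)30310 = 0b11110100011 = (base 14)9d9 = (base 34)1nh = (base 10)1955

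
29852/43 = 694 + 10/43 ≈ 694.23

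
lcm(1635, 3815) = 11445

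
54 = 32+22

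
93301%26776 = 12973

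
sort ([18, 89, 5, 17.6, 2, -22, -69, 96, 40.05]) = [-69, -22, 2, 5, 17.6, 18, 40.05, 89, 96]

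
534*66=35244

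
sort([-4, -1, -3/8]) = [-4, -1, -3/8]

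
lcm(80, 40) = 80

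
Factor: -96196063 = -1*2297^1*41879^1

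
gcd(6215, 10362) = 11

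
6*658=3948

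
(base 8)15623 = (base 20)hcj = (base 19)10aa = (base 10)7059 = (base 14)2803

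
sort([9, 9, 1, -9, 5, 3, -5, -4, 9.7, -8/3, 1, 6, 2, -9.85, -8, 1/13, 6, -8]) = [-9.85, -9, -8, -8, -5, -4, -8/3, 1/13, 1, 1, 2, 3, 5, 6, 6, 9, 9, 9.7]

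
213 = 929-716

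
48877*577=28202029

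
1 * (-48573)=-48573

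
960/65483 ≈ 0.0147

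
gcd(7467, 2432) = 19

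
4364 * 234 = 1021176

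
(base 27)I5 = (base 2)111101011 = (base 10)491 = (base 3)200012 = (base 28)HF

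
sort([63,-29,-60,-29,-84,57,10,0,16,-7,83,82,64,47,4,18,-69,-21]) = [-84,-69,-60,-29,-29,-21,-7,0,4,10,16,18,47,57,63,64,82,83]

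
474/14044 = 237/7022 ≈ 0.0338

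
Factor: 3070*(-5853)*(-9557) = 2^1*3^1*5^1*19^1*307^1*503^1*1951^1 = 171726961470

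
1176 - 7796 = -6620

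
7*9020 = 63140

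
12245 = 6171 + 6074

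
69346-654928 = -585582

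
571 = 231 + 340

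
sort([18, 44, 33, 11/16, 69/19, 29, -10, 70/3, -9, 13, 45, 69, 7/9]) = [-10, -9, 11/16, 7/9, 69/19, 13, 18, 70/3, 29, 33, 44, 45, 69]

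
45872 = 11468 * 4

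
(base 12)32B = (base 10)467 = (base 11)395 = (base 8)723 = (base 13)29C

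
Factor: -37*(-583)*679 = 7^1*11^1*37^1*53^1*97^1 = 14646709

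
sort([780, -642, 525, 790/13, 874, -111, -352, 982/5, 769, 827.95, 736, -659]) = [-659, -642, -352, -111, 790/13, 982/5, 525, 736, 769, 780, 827.95, 874]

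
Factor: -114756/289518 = -1 * 2^1 * 131^1 * 661^ (-1) = -262/661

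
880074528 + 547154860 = 1427229388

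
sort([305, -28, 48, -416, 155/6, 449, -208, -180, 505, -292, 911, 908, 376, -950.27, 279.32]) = [-950.27, -416, -292, -208, -180, -28, 155/6, 48, 279.32, 305, 376, 449, 505, 908, 911]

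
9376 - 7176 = 2200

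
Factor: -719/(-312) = 2^(-3)*3^(-1)*13^(-1)*719^1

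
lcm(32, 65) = 2080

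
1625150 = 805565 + 819585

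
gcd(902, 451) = 451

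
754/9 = 83 + 7/9 ≈ 83.78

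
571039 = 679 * 841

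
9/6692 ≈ 0.00134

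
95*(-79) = -7505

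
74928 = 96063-21135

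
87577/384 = 228 + 25/384 ≈ 228.07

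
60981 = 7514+53467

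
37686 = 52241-14555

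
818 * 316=258488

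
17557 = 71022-53465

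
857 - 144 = 713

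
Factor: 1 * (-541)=-1 * 541^1=-541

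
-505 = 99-604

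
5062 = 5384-322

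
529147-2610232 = -2081085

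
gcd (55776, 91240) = 8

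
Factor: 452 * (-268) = -1 * 2^4 * 67^1 * 113^1 = -121136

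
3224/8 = 403 = 403.00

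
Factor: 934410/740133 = 2^1*3^(-1)*5^1*31147^1*82237^(-1) = 311470/246711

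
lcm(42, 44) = 924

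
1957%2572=1957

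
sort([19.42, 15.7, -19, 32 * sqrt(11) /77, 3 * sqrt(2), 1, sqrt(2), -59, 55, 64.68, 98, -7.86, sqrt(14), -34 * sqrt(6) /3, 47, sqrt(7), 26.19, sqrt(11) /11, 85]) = [-59, -34 * sqrt(6) /3, -19, -7.86, sqrt(11) /11, 1, 32 * sqrt(11) /77, sqrt(2), sqrt(7), sqrt(14), 3 * sqrt(2), 15.7, 19.42, 26.19, 47, 55, 64.68, 85, 98]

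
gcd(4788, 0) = 4788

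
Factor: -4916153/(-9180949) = 11^1*37^1*47^1*257^1*2861^(-1)*3209^(-1)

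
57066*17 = 970122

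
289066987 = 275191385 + 13875602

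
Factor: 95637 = 3^1 * 71^1 * 449^1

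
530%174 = 8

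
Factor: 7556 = 2^2*1889^1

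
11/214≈0.0514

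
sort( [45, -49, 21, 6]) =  [-49, 6, 21, 45]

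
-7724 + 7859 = 135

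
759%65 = 44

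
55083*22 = 1211826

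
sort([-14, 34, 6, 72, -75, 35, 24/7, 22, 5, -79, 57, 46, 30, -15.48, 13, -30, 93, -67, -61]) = [-79, -75, -67, -61, -30, -15.48, -14, 24/7, 5, 6, 13, 22, 30, 34, 35, 46, 57, 72, 93]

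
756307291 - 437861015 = 318446276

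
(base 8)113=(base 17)47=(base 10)75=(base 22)39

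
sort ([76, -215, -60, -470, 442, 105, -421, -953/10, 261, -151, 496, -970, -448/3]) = [-970, -470, -421, -215, -151, -448/3, -953/10, -60, 76, 105, 261, 442, 496]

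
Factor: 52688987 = 13^1*4052999^1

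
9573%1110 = 693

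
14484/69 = 4828/23≈209.91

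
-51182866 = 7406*(-6911)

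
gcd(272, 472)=8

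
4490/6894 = 2245/3447 ≈ 0.651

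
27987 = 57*491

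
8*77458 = 619664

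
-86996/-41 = 2121 + 35/41 ≈ 2121.85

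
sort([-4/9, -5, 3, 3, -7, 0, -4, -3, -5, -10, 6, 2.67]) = [-10, -7, -5, -5, -4, -3, -4/9, 0, 2.67, 3, 3, 6]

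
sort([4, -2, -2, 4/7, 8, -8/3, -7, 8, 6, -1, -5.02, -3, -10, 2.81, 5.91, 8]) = [-10, -7, -5.02, -3, -8/3, -2, -2, -1, 4/7, 2.81, 4, 5.91, 6, 8, 8, 8]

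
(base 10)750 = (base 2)1011101110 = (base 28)qm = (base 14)3b8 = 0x2ee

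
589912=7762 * 76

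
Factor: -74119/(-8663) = 19^1*47^1*83^1*8663^(-1)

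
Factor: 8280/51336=5^1*31^(-1)=5/31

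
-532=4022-4554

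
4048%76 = 20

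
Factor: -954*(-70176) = 2^6*3^3*17^1*43^1*53^1 = 66947904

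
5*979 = 4895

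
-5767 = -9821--4054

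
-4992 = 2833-7825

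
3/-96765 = -1/32255 ≈ -0.0000310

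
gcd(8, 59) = 1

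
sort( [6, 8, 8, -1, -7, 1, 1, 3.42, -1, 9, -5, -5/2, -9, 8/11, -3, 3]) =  [-9, -7, -5, -3, -5/2, -1, -1, 8/11, 1, 1, 3, 3.42, 6, 8, 8, 9]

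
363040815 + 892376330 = 1255417145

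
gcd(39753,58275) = 63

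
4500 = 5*900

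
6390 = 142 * 45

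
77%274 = 77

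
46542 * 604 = 28111368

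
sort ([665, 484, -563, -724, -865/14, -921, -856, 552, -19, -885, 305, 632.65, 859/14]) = [-921, -885, -856, -724, -563, -865/14, -19, 859/14, 305, 484, 552, 632.65, 665]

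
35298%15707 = 3884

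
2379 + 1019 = 3398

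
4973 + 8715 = 13688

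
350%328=22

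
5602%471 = 421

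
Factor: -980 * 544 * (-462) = 2^8 * 3^1 * 5^1 * 7^3 * 11^1 * 17^1 = 246301440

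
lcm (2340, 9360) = 9360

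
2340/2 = 1170 = 1170.00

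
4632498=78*59391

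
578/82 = 289/41 ≈ 7.05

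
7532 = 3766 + 3766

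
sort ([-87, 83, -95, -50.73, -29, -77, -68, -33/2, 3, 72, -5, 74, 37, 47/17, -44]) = [-95, -87, -77, -68, -50.73, -44, -29, -33/2, -5, 47/17, 3, 37, 72, 74, 83]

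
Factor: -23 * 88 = -1 * 2^3 * 11^1 * 23^1 = -2024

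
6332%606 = 272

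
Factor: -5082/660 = -1 * 2^ (-1) * 5^ (-1) * 7^1 * 11^1 = -77/10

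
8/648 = 1/81 ≈ 0.0123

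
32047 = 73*439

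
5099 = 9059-3960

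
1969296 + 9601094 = 11570390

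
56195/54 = 1040 + 35/54≈1040.65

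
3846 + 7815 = 11661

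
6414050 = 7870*815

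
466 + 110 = 576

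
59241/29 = 2042 + 23/29≈2042.79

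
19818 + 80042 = 99860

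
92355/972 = 95+5/324 ≈ 95.02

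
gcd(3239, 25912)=3239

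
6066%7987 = 6066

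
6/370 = 3/185 ≈ 0.0162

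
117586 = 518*227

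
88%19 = 12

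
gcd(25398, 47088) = 18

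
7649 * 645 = 4933605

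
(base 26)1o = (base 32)1i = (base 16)32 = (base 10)50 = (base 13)3b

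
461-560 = -99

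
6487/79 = 82 + 9/79 ≈ 82.11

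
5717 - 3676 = 2041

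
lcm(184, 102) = 9384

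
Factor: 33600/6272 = 2^(-1) * 3^1 * 5^2 * 7^(-1) = 75/14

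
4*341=1364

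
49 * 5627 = 275723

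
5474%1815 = 29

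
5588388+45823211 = 51411599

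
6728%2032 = 632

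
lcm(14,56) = 56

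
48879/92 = 531 + 27/92 ≈ 531.29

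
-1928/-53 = 36+20/53 ≈ 36.38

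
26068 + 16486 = 42554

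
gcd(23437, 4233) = 1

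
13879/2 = 6939 + 1/2 = 6939.50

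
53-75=-22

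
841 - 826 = 15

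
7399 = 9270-1871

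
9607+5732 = 15339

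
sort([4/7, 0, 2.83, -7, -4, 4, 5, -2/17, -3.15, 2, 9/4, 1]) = [-7, -4, -3.15, -2/17, 0, 4/7, 1, 2, 9/4, 2.83, 4, 5]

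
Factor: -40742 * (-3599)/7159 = 2^1 * 13^1 * 59^1 * 61^1 * 1567^1 * 7159^(-1) = 146630458/7159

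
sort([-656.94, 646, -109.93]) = [-656.94, -109.93, 646]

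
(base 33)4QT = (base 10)5243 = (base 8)12173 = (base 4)1101323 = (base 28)6J7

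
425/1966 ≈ 0.216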